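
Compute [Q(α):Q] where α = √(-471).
[Q(α):Q] = 2

[Q(α):Q] equals the degree of the minimal polynomial of α. Here α^2 = -471 and x^2 + 471 is irreducible (d = -471 is squarefree, ≠ 1, hence not a square), so deg(m_α) = 2. Thus [Q(α):Q] = 2.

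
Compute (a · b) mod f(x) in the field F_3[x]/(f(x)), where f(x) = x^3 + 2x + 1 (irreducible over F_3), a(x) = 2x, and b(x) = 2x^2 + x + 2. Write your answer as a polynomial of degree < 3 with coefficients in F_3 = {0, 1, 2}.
a · b ≡ 2x^2 + 2x + 2 (mod f(x))

Multiply in F_3[x]: a(x)·b(x) = (2x)·(2x^2 + x + 2) = x^3 + 2x^2 + x. This has degree ≥ 3, so divide by f(x) over F_3: x^3 + 2x^2 + x = (1)·(x^3 + 2x + 1) + (2x^2 + 2x + 2). Hence a·b ≡ 2x^2 + 2x + 2 (mod f). (F_3[x]/(f) is a field with 3^3 = 27 elements since f is irreducible of degree 3.)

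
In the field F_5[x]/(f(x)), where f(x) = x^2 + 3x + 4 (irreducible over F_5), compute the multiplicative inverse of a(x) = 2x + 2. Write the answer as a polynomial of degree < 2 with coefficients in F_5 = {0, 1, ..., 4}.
a(x)^(-1) ≡ x + 2 (mod f(x))

Since f is irreducible over F_5, F_5[x]/(f) is a field and a(x) ≠ 0 has an inverse. Apply the extended Euclidean algorithm to f(x) and a(x) in F_5[x]: f(x) = (3x + 1)·a(x) + (2). The last nonzero remainder is the constant 2 = gcd(f, a) in F_5. Back-substituting through the division chain expresses 2 = s(x)·a(x) + t(x)·f(x) with s(x) ≡ 2x + 4 (mod f), so (2x + 4)·a(x) ≡ 2 (mod f). Multiplying by 2^(-1) ≡ 3 in F_5 gives a(x)^(-1) ≡ 3·(2x + 4) ≡ x + 2 (mod f). Check: (2x + 2)·(x + 2) = 2x^2 + x + 4 ≡ 1 (mod x^2 + 3x + 4).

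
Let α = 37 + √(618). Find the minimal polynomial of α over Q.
m_α(x) = x^2 - 74x + 751

From α - 37 = √(618), squaring gives (α - 37)^2 = 618, i.e. α^2 - 74α + 1369 = 618, so α^2 - 74α + 751 = 0. The discriminant of x^2 - 74x + 751 is (-74)^2 - 4·(751) = 5476 - 3004 = 2472, and 4·(618) is not a perfect square in Q since 618 is squarefree and ≠ 1. Hence x^2 - 74x + 751 is irreducible over Q and is the minimal polynomial of α.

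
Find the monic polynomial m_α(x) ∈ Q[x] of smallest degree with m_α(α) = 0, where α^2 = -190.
m_α(x) = x^2 + 190

α satisfies α^2 + 190 = 0, so x^2 + 190 annihilates α. Since d = -190 is squarefree and ≠ 1, it is not a perfect square in Q, so x^2 + 190 has no rational root and is therefore irreducible over Q (a degree-2 polynomial over a field is irreducible iff it has no root). Hence m_α(x) = x^2 + 190.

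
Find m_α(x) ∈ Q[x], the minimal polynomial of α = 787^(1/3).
m_α(x) = x^3 - 787

α satisfies α^3 = 787, so x^3 - 787 annihilates α. By the rational root test, a rational root p/q (in lowest terms) of x^3 - 787 would satisfy p^3 = 787 q^3, forcing q = 1 and p^3 = 787; but 787 is not a perfect cube, contradiction. A monic cubic over Q with no rational root is irreducible (any nontrivial factorization would include a linear factor). Hence x^3 - 787 is the minimal polynomial of α, and in particular [Q(α):Q] = 3.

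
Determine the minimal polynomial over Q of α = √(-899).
m_α(x) = x^2 + 899

α satisfies α^2 + 899 = 0, so x^2 + 899 annihilates α. Since d = -899 is squarefree and ≠ 1, it is not a perfect square in Q, so x^2 + 899 has no rational root and is therefore irreducible over Q (a degree-2 polynomial over a field is irreducible iff it has no root). Hence m_α(x) = x^2 + 899.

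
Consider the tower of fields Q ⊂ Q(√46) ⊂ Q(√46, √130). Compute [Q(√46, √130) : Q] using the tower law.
[Q(√46, √130) : Q] = 4

[Q(√46):Q] = 2 (min poly x^2 - 46, irreducible since 46 is squarefree > 1). For the top step, suppose √130 ∈ Q(√46), say √130 = c + d√46 with c, d ∈ Q. Squaring: 130 = c^2 + 46d^2 + 2cd√46. Since √46 ∉ Q this forces 2cd = 0. If d = 0 then √130 = c ∈ Q, contradicting 130 squarefree > 1. If c = 0 then 130 = 46d^2, so 46·130 = (46d)^2 is a perfect square in Q — but 46·130 = 5980 is not a perfect square (since 46 and 130 are distinct squarefree integers). Contradiction. Hence √130 ∉ Q(√46), so x^2 - 130 stays irreducible over Q(√46) and [Q(√46, √130) : Q(√46)] = 2. By the tower law, [Q(√46, √130) : Q] = 2 · 2 = 4.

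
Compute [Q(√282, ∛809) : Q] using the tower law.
[Q(√282, ∛809) : Q] = 6

Let L = Q(√282, ∛809). Since Q(√282) ⊂ L and [Q(√282):Q] = 2, the tower law gives 2 | [L:Q]. Likewise Q(∛809) ⊂ L with [Q(∛809):Q] = 3 (because 809 is not a perfect cube), so 3 | [L:Q]. As gcd(2,3) = 1, [L:Q] is divisible by 6. Conversely L is generated over Q by √282 and ∛809, so [L:Q] ≤ 2·3 = 6. Therefore [Q(√282, ∛809) : Q] = 6.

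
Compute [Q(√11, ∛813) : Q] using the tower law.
[Q(√11, ∛813) : Q] = 6

Let L = Q(√11, ∛813). Since Q(√11) ⊂ L and [Q(√11):Q] = 2, the tower law gives 2 | [L:Q]. Likewise Q(∛813) ⊂ L with [Q(∛813):Q] = 3 (because 813 is not a perfect cube), so 3 | [L:Q]. As gcd(2,3) = 1, [L:Q] is divisible by 6. Conversely L is generated over Q by √11 and ∛813, so [L:Q] ≤ 2·3 = 6. Therefore [Q(√11, ∛813) : Q] = 6.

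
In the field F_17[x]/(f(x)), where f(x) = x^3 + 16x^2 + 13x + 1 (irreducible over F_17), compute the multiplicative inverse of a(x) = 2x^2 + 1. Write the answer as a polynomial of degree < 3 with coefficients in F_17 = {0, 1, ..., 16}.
a(x)^(-1) ≡ 6x^2 + 13x + 5 (mod f(x))

Since f is irreducible over F_17, F_17[x]/(f) is a field and a(x) ≠ 0 has an inverse. Apply the extended Euclidean algorithm to f(x) and a(x) in F_17[x]: f(x) = (9x + 8)·a(x) + (4x + 10);  a(x) = (9x + 3)·(4x + 10) + (5). The last nonzero remainder is the constant 5 = gcd(f, a) in F_17. Back-substituting through the division chain expresses 5 = s(x)·a(x) + t(x)·f(x) with s(x) ≡ 13x^2 + 14x + 8 (mod f), so (13x^2 + 14x + 8)·a(x) ≡ 5 (mod f). Multiplying by 5^(-1) ≡ 7 in F_17 gives a(x)^(-1) ≡ 7·(13x^2 + 14x + 8) ≡ 6x^2 + 13x + 5 (mod f). Check: (2x^2 + 1)·(6x^2 + 13x + 5) = 12x^4 + 9x^3 + 16x^2 + 13x + 5 ≡ 1 (mod x^3 + 16x^2 + 13x + 1).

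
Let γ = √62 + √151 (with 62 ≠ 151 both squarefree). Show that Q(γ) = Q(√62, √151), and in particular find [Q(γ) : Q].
[Q(γ) : Q] = 4 (equivalently, Q(γ) = Q(√62, √151))

Obviously Q(γ) ⊆ Q(√62, √151), and [Q(√62, √151):Q] = 4 (since 62, 151 are distinct squarefree integers > 1 with 9362 not a perfect square). To show equality we compute the minimal polynomial of γ. From γ = √62 + √151: γ^2 = 62 + 2√(9362) + 151 = 213 + 2√(9362), so γ^2 - 213 = 2√(9362); squaring, (γ^2 - 213)^2 = 4·9362, i.e. γ^4 - 426γ^2 + 45369 - 37448 = 0, i.e. γ^4 - 426γ^2 + 7921 = 0. So γ is a root of x^4 - 426x^2 + 7921. This polynomial is irreducible over Q: it has no rational root (each ±√62 ± √151 is irrational), and any factorization into two quadratics over Q would force √(9362) ∈ Q (pairing opposite roots) or √62, √151 ∈ Q (other pairings), all impossible. Hence [Q(γ):Q] = 4 = [Q(√62, √151):Q], so Q(γ) = Q(√62, √151).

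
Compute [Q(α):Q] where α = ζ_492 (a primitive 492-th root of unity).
[Q(α):Q] = 160

The minimal polynomial of ζ_492 over Q is the 492-th cyclotomic polynomial Φ_492(x), which is irreducible over Q and has degree φ(492) = 160. Hence [Q(α):Q] = φ(492) = 160.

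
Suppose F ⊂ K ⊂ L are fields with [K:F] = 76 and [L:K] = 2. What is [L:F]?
[L:F] = 152

The tower law says that for any tower of field extensions F ⊂ K ⊂ L with finite degrees, [L:F] = [L:K] · [K:F]. Here this gives [L:F] = 2 · 76 = 152.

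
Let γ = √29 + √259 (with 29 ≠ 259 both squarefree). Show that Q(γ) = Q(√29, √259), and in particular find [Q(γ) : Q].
[Q(γ) : Q] = 4 (equivalently, Q(γ) = Q(√29, √259))

Obviously Q(γ) ⊆ Q(√29, √259), and [Q(√29, √259):Q] = 4 (since 29, 259 are distinct squarefree integers > 1 with 7511 not a perfect square). To show equality we compute the minimal polynomial of γ. From γ = √29 + √259: γ^2 = 29 + 2√(7511) + 259 = 288 + 2√(7511), so γ^2 - 288 = 2√(7511); squaring, (γ^2 - 288)^2 = 4·7511, i.e. γ^4 - 576γ^2 + 82944 - 30044 = 0, i.e. γ^4 - 576γ^2 + 52900 = 0. So γ is a root of x^4 - 576x^2 + 52900. This polynomial is irreducible over Q: it has no rational root (each ±√29 ± √259 is irrational), and any factorization into two quadratics over Q would force √(7511) ∈ Q (pairing opposite roots) or √29, √259 ∈ Q (other pairings), all impossible. Hence [Q(γ):Q] = 4 = [Q(√29, √259):Q], so Q(γ) = Q(√29, √259).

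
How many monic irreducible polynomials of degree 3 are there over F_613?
There are 76781928 monic irreducible polynomials of degree 3 over F_613

Each element of F_{613^3} that lies in no proper subfield is a root of exactly one monic irreducible of degree 3 over F_613, and each such polynomial has 3 distinct roots in F_{613^3}. By Möbius inversion the count is N_613(3) = (1/3) Σ_{d|3} μ(3/d) · 613^d = (1/3)(μ(3)·613^1 + μ(1)·613^3) = 230345784/3 = 76781928.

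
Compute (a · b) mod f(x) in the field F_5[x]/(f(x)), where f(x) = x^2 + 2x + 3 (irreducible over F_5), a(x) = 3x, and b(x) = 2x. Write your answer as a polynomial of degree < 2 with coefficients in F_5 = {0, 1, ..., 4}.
a · b ≡ 3x + 2 (mod f(x))

Multiply in F_5[x]: a(x)·b(x) = (3x)·(2x) = x^2. This has degree ≥ 2, so divide by f(x) over F_5: x^2 = (1)·(x^2 + 2x + 3) + (3x + 2). Hence a·b ≡ 3x + 2 (mod f). (F_5[x]/(f) is a field with 5^2 = 25 elements since f is irreducible of degree 2.)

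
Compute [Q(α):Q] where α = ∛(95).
[Q(α):Q] = 3

The minimal polynomial of α is x^3 - 95, irreducible over Q since 95 is not a perfect cube (so x^3 - 95 has no rational root). Hence [Q(α):Q] = deg(m_α) = 3.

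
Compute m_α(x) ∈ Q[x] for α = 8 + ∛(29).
m_α(x) = x^3 - 24x^2 + 192x - 541

Set β = α - 8 = ∛(29), so β^3 = 29. Then (α - 8)^3 - 29 = 0, i.e. α is a root of g(x) = (x - 8)^3 - 29 = x^3 - 24x^2 + 192x - 541. Since g(x) = h(x - 8) where h(x) = x^3 - 29, and h is irreducible over Q (because 29 is not a perfect cube, so h has no rational root, and a monic cubic with no rational root is irreducible), g is also irreducible (irreducibility is preserved under the substitution x → x - 8). Hence m_α(x) = x^3 - 24x^2 + 192x - 541.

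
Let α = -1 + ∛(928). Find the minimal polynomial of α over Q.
m_α(x) = x^3 + 3x^2 + 3x - 927

Set β = α + 1 = ∛(928), so β^3 = 928. Then (α + 1)^3 - 928 = 0, i.e. α is a root of g(x) = (x + 1)^3 - 928 = x^3 + 3x^2 + 3x - 927. Since g(x) = h(x + 1) where h(x) = x^3 - 928, and h is irreducible over Q (because 928 is not a perfect cube, so h has no rational root, and a monic cubic with no rational root is irreducible), g is also irreducible (irreducibility is preserved under the substitution x → x + 1). Hence m_α(x) = x^3 + 3x^2 + 3x - 927.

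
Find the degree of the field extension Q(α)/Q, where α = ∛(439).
[Q(α):Q] = 3

The minimal polynomial of α is x^3 - 439, irreducible over Q since 439 is not a perfect cube (so x^3 - 439 has no rational root). Hence [Q(α):Q] = deg(m_α) = 3.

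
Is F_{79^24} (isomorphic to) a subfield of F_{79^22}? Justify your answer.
No: F_{79^24} is not a subfield of F_{79^22}

F_{p^m} embeds in F_{p^n} iff m | n. Here 24 ∤ 22 (since 22 = 0·24 + 22 with remainder 22 ≠ 0), so F_{79^24} is not a subfield of F_{79^22}. Equivalently: if it were, the tower law would give 24 = [F_{79^24}:F_79] dividing [F_{79^22}:F_79] = 22, contradiction.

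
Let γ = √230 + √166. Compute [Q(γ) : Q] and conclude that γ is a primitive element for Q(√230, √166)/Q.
[Q(γ) : Q] = 4 (equivalently, Q(γ) = Q(√230, √166))

Obviously Q(γ) ⊆ Q(√230, √166), and [Q(√230, √166):Q] = 4 (since 230, 166 are distinct squarefree integers > 1 with 38180 not a perfect square). To show equality we compute the minimal polynomial of γ. From γ = √230 + √166: γ^2 = 230 + 2√(38180) + 166 = 396 + 2√(38180), so γ^2 - 396 = 2√(38180); squaring, (γ^2 - 396)^2 = 4·38180, i.e. γ^4 - 792γ^2 + 156816 - 152720 = 0, i.e. γ^4 - 792γ^2 + 4096 = 0. So γ is a root of x^4 - 792x^2 + 4096. This polynomial is irreducible over Q: it has no rational root (each ±√230 ± √166 is irrational), and any factorization into two quadratics over Q would force √(38180) ∈ Q (pairing opposite roots) or √230, √166 ∈ Q (other pairings), all impossible. Hence [Q(γ):Q] = 4 = [Q(√230, √166):Q], so Q(γ) = Q(√230, √166).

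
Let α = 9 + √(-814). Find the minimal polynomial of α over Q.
m_α(x) = x^2 - 18x + 895

From α - 9 = √(-814), squaring gives (α - 9)^2 = -814, i.e. α^2 - 18α + 81 = -814, so α^2 - 18α + 895 = 0. The discriminant of x^2 - 18x + 895 is (-18)^2 - 4·(895) = 324 - 3580 = -3256, and 4·(-814) is not a perfect square in Q since -814 is squarefree and ≠ 1. Hence x^2 - 18x + 895 is irreducible over Q and is the minimal polynomial of α.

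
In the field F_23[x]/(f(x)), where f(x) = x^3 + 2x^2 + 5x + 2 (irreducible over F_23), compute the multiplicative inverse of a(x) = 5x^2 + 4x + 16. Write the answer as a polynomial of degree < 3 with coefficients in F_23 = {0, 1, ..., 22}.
a(x)^(-1) ≡ 10x^2 + 20x + 18 (mod f(x))

Since f is irreducible over F_23, F_23[x]/(f) is a field and a(x) ≠ 0 has an inverse. Apply the extended Euclidean algorithm to f(x) and a(x) in F_23[x]: f(x) = (14x + 3)·a(x) + (22x);  a(x) = (18x + 19)·(22x) + (16). The last nonzero remainder is the constant 16 = gcd(f, a) in F_23. Back-substituting through the division chain expresses 16 = s(x)·a(x) + t(x)·f(x) with s(x) ≡ 22x^2 + 21x + 12 (mod f), so (22x^2 + 21x + 12)·a(x) ≡ 16 (mod f). Multiplying by 16^(-1) ≡ 13 in F_23 gives a(x)^(-1) ≡ 13·(22x^2 + 21x + 12) ≡ 10x^2 + 20x + 18 (mod f). Check: (5x^2 + 4x + 16)·(10x^2 + 20x + 18) = 4x^4 + 2x^3 + 8x^2 + x + 12 ≡ 1 (mod x^3 + 2x^2 + 5x + 2).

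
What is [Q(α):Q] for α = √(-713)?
[Q(α):Q] = 2

[Q(α):Q] equals the degree of the minimal polynomial of α. Here α^2 = -713 and x^2 + 713 is irreducible (d = -713 is squarefree, ≠ 1, hence not a square), so deg(m_α) = 2. Thus [Q(α):Q] = 2.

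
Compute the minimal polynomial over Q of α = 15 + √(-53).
m_α(x) = x^2 - 30x + 278

From α - 15 = √(-53), squaring gives (α - 15)^2 = -53, i.e. α^2 - 30α + 225 = -53, so α^2 - 30α + 278 = 0. The discriminant of x^2 - 30x + 278 is (-30)^2 - 4·(278) = 900 - 1112 = -212, and 4·(-53) is not a perfect square in Q since -53 is squarefree and ≠ 1. Hence x^2 - 30x + 278 is irreducible over Q and is the minimal polynomial of α.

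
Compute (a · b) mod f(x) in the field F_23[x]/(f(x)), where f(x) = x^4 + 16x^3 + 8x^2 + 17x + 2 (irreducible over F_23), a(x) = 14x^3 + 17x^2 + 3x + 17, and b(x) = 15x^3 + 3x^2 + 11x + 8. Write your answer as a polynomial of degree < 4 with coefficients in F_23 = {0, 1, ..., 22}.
a · b ≡ 21x^3 + 9x^2 + 4x + 16 (mod f(x))

Multiply in F_23[x]: a(x)·b(x) = (14x^3 + 17x^2 + 3x + 17)·(15x^3 + 3x^2 + 11x + 8) = 3x^6 + 21x^5 + 20x^4 + 11x^3 + 13x^2 + 4x + 21. This has degree ≥ 4, so divide by f(x) over F_23: 3x^6 + 21x^5 + 20x^4 + 11x^3 + 13x^2 + 4x + 21 = (3x^2 + 19x + 14)·(x^4 + 16x^3 + 8x^2 + 17x + 2) + (21x^3 + 9x^2 + 4x + 16). Hence a·b ≡ 21x^3 + 9x^2 + 4x + 16 (mod f). (F_23[x]/(f) is a field with 23^4 = 279841 elements since f is irreducible of degree 4.)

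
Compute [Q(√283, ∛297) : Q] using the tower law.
[Q(√283, ∛297) : Q] = 6

Let L = Q(√283, ∛297). Since Q(√283) ⊂ L and [Q(√283):Q] = 2, the tower law gives 2 | [L:Q]. Likewise Q(∛297) ⊂ L with [Q(∛297):Q] = 3 (because 297 is not a perfect cube), so 3 | [L:Q]. As gcd(2,3) = 1, [L:Q] is divisible by 6. Conversely L is generated over Q by √283 and ∛297, so [L:Q] ≤ 2·3 = 6. Therefore [Q(√283, ∛297) : Q] = 6.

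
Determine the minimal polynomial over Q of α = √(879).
m_α(x) = x^2 - 879

α satisfies α^2 - 879 = 0, so x^2 - 879 annihilates α. Since d = 879 is squarefree and ≠ 1, it is not a perfect square in Q, so x^2 - 879 has no rational root and is therefore irreducible over Q (a degree-2 polynomial over a field is irreducible iff it has no root). Hence m_α(x) = x^2 - 879.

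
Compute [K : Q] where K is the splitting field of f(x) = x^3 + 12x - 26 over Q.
[K : Q] = 6

By the rational root test, any rational root of the monic integer polynomial f(x) = x^3 + 12x - 26 must be an integer dividing the constant term -26, i.e. one of ±{1, 2, 13, 26}. Evaluating: f(1) = -13, f(-1) = -39, f(2) = 6, f(-2) = -58, f(13) = 2327, f(-13) = -2379, f(26) = 17862, f(-26) = -17914; none is 0, so f has no rational root and is therefore irreducible over Q (a cubic with no linear factor over a field is irreducible). For an irreducible cubic, the Galois group is A_3 or S_3 according as the discriminant disc(f) = -4a^3 - 27b^2 = -4·(12)^3 - 27·(-26)^2 = -25164 is or is not a square in Q. Here disc(f) = -25164 is not a perfect square in Q, so the Galois group of f over Q is not contained in A_3 and must be all of S_3. The splitting field has degree |S_3| = 6 over Q, so [K : Q] = 6.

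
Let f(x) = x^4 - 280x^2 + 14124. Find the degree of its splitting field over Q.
[K : Q] = 4

Solving the quadratic in x^2: x^2 = (280 ± √(280^2 - 4·14124))/2 = (280 ± √21904)/2 = (280 ± 148)/2, giving x^2 = 66 or x^2 = 214. So f(x) = (x^2 - 66)(x^2 - 214) and the roots of f are ±√66, ±√214. Hence the splitting field is K = Q(√66, √214). Since 66 and 214 are distinct squarefree integers > 1, their product 14124 is not a perfect square, so √214 ∉ Q(√66). By the tower law [K:Q] = [Q(√66,√214):Q(√66)] · [Q(√66):Q] = 2 · 2 = 4.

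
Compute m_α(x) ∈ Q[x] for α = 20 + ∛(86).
m_α(x) = x^3 - 60x^2 + 1200x - 8086

Set β = α - 20 = ∛(86), so β^3 = 86. Then (α - 20)^3 - 86 = 0, i.e. α is a root of g(x) = (x - 20)^3 - 86 = x^3 - 60x^2 + 1200x - 8086. Since g(x) = h(x - 20) where h(x) = x^3 - 86, and h is irreducible over Q (because 86 is not a perfect cube, so h has no rational root, and a monic cubic with no rational root is irreducible), g is also irreducible (irreducibility is preserved under the substitution x → x - 20). Hence m_α(x) = x^3 - 60x^2 + 1200x - 8086.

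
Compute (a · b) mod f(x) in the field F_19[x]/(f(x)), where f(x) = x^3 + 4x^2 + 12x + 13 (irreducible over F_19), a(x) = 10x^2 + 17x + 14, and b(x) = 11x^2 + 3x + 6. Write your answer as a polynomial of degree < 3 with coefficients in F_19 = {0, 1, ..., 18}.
a · b ≡ 8x^2 + 3x (mod f(x))

Multiply in F_19[x]: a(x)·b(x) = (10x^2 + 17x + 14)·(11x^2 + 3x + 6) = 15x^4 + 8x^3 + 18x^2 + 11x + 8. This has degree ≥ 3, so divide by f(x) over F_19: 15x^4 + 8x^3 + 18x^2 + 11x + 8 = (15x + 5)·(x^3 + 4x^2 + 12x + 13) + (8x^2 + 3x). Hence a·b ≡ 8x^2 + 3x (mod f). (F_19[x]/(f) is a field with 19^3 = 6859 elements since f is irreducible of degree 3.)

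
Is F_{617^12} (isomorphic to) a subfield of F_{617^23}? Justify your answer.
No: F_{617^12} is not a subfield of F_{617^23}

F_{p^m} embeds in F_{p^n} iff m | n. Here 12 ∤ 23 (since 23 = 1·12 + 11 with remainder 11 ≠ 0), so F_{617^12} is not a subfield of F_{617^23}. Equivalently: if it were, the tower law would give 12 = [F_{617^12}:F_617] dividing [F_{617^23}:F_617] = 23, contradiction.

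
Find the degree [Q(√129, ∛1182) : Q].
[Q(√129, ∛1182) : Q] = 6

Let L = Q(√129, ∛1182). Since Q(√129) ⊂ L and [Q(√129):Q] = 2, the tower law gives 2 | [L:Q]. Likewise Q(∛1182) ⊂ L with [Q(∛1182):Q] = 3 (because 1182 is not a perfect cube), so 3 | [L:Q]. As gcd(2,3) = 1, [L:Q] is divisible by 6. Conversely L is generated over Q by √129 and ∛1182, so [L:Q] ≤ 2·3 = 6. Therefore [Q(√129, ∛1182) : Q] = 6.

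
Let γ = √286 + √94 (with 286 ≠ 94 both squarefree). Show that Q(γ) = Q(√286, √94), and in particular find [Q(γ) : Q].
[Q(γ) : Q] = 4 (equivalently, Q(γ) = Q(√286, √94))

Obviously Q(γ) ⊆ Q(√286, √94), and [Q(√286, √94):Q] = 4 (since 286, 94 are distinct squarefree integers > 1 with 26884 not a perfect square). To show equality we compute the minimal polynomial of γ. From γ = √286 + √94: γ^2 = 286 + 2√(26884) + 94 = 380 + 2√(26884), so γ^2 - 380 = 2√(26884); squaring, (γ^2 - 380)^2 = 4·26884, i.e. γ^4 - 760γ^2 + 144400 - 107536 = 0, i.e. γ^4 - 760γ^2 + 36864 = 0. So γ is a root of x^4 - 760x^2 + 36864. This polynomial is irreducible over Q: it has no rational root (each ±√286 ± √94 is irrational), and any factorization into two quadratics over Q would force √(26884) ∈ Q (pairing opposite roots) or √286, √94 ∈ Q (other pairings), all impossible. Hence [Q(γ):Q] = 4 = [Q(√286, √94):Q], so Q(γ) = Q(√286, √94).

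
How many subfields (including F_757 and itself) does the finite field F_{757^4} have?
F_{757^4} has 3 subfields

The subfields of F_{p^n} are exactly the fields F_{p^d} for d | n (each is the fixed field of the unique index-d subgroup of Gal(F_{p^n}/F_p) ≅ Z/nZ). The divisors of n = 4 are {1, 2, 4}, giving 3 subfields: F_{757^1}, F_{757^2}, F_{757^4}.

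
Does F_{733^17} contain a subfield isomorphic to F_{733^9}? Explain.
No: F_{733^9} is not a subfield of F_{733^17}

F_{p^m} embeds in F_{p^n} iff m | n. Here 9 ∤ 17 (since 17 = 1·9 + 8 with remainder 8 ≠ 0), so F_{733^9} is not a subfield of F_{733^17}. Equivalently: if it were, the tower law would give 9 = [F_{733^9}:F_733] dividing [F_{733^17}:F_733] = 17, contradiction.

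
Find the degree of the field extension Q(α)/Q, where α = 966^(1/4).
[Q(α):Q] = 4

α is a root of x^4 - 966. By Eisenstein's criterion at the prime p = 2 (which divides the constant term 966 but p^2 = 4 does not, since 966 is squarefree), x^4 - 966 is irreducible over Q. Hence [Q(α):Q] = 4.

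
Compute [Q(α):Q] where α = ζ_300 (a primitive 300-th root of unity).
[Q(α):Q] = 80

The minimal polynomial of ζ_300 over Q is the 300-th cyclotomic polynomial Φ_300(x), which is irreducible over Q and has degree φ(300) = 80. Hence [Q(α):Q] = φ(300) = 80.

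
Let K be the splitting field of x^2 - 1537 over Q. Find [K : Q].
[K : Q] = 2

f(x) = x^2 - 1537 factors as (x - √1537)(x + √1537). The splitting field is K = Q(√1537). Since 1537 is squarefree and > 1, it is not a perfect square, so x^2 - 1537 is irreducible over Q and [Q(√1537) : Q] = 2. Hence [K : Q] = 2.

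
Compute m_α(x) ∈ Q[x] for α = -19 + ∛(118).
m_α(x) = x^3 + 57x^2 + 1083x + 6741

Set β = α + 19 = ∛(118), so β^3 = 118. Then (α + 19)^3 - 118 = 0, i.e. α is a root of g(x) = (x + 19)^3 - 118 = x^3 + 57x^2 + 1083x + 6741. Since g(x) = h(x + 19) where h(x) = x^3 - 118, and h is irreducible over Q (because 118 is not a perfect cube, so h has no rational root, and a monic cubic with no rational root is irreducible), g is also irreducible (irreducibility is preserved under the substitution x → x + 19). Hence m_α(x) = x^3 + 57x^2 + 1083x + 6741.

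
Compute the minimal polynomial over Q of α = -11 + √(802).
m_α(x) = x^2 + 22x - 681

From α + 11 = √(802), squaring gives (α + 11)^2 = 802, i.e. α^2 + 22α + 121 = 802, so α^2 + 22α - 681 = 0. The discriminant of x^2 + 22x - 681 is (22)^2 - 4·(-681) = 484 + 2724 = 3208, and 4·(802) is not a perfect square in Q since 802 is squarefree and ≠ 1. Hence x^2 + 22x - 681 is irreducible over Q and is the minimal polynomial of α.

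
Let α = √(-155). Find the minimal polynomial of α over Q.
m_α(x) = x^2 + 155

α satisfies α^2 + 155 = 0, so x^2 + 155 annihilates α. Since d = -155 is squarefree and ≠ 1, it is not a perfect square in Q, so x^2 + 155 has no rational root and is therefore irreducible over Q (a degree-2 polynomial over a field is irreducible iff it has no root). Hence m_α(x) = x^2 + 155.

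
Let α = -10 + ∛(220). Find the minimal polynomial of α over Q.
m_α(x) = x^3 + 30x^2 + 300x + 780

Set β = α + 10 = ∛(220), so β^3 = 220. Then (α + 10)^3 - 220 = 0, i.e. α is a root of g(x) = (x + 10)^3 - 220 = x^3 + 30x^2 + 300x + 780. Since g(x) = h(x + 10) where h(x) = x^3 - 220, and h is irreducible over Q (because 220 is not a perfect cube, so h has no rational root, and a monic cubic with no rational root is irreducible), g is also irreducible (irreducibility is preserved under the substitution x → x + 10). Hence m_α(x) = x^3 + 30x^2 + 300x + 780.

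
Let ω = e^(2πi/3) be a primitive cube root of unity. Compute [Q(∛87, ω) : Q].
[Q(∛87, ω) : Q] = 6

[Q(∛87):Q] = 3 (min poly x^3 - 87, irreducible since 87 is not a perfect cube). [Q(ω):Q] = 2 (min poly x^2 + x + 1). Since Q(∛87) ⊂ R and ω ∉ R, we have ω ∉ Q(∛87), so x^2 + x + 1 remains irreducible over Q(∛87) and [Q(∛87, ω) : Q(∛87)] = 2. By the tower law, [Q(∛87, ω) : Q] = 3 · 2 = 6. (In fact Q(∛87, ω) is the splitting field of x^3 - 87 over Q.)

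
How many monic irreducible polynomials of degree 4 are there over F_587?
There are 29681862798 monic irreducible polynomials of degree 4 over F_587

Each element of F_{587^4} that lies in no proper subfield is a root of exactly one monic irreducible of degree 4 over F_587, and each such polynomial has 4 distinct roots in F_{587^4}. By Möbius inversion the count is N_587(4) = (1/4) Σ_{d|4} μ(4/d) · 587^d = (1/4)(μ(4)·587^1 + μ(2)·587^2 + μ(1)·587^4) = 118727451192/4 = 29681862798.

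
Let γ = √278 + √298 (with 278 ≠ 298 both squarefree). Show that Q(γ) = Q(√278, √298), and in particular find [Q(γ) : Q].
[Q(γ) : Q] = 4 (equivalently, Q(γ) = Q(√278, √298))

Obviously Q(γ) ⊆ Q(√278, √298), and [Q(√278, √298):Q] = 4 (since 278, 298 are distinct squarefree integers > 1 with 82844 not a perfect square). To show equality we compute the minimal polynomial of γ. From γ = √278 + √298: γ^2 = 278 + 2√(82844) + 298 = 576 + 2√(82844), so γ^2 - 576 = 2√(82844); squaring, (γ^2 - 576)^2 = 4·82844, i.e. γ^4 - 1152γ^2 + 331776 - 331376 = 0, i.e. γ^4 - 1152γ^2 + 400 = 0. So γ is a root of x^4 - 1152x^2 + 400. This polynomial is irreducible over Q: it has no rational root (each ±√278 ± √298 is irrational), and any factorization into two quadratics over Q would force √(82844) ∈ Q (pairing opposite roots) or √278, √298 ∈ Q (other pairings), all impossible. Hence [Q(γ):Q] = 4 = [Q(√278, √298):Q], so Q(γ) = Q(√278, √298).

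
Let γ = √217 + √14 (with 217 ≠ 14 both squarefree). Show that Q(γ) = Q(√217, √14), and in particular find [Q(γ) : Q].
[Q(γ) : Q] = 4 (equivalently, Q(γ) = Q(√217, √14))

Obviously Q(γ) ⊆ Q(√217, √14), and [Q(√217, √14):Q] = 4 (since 217, 14 are distinct squarefree integers > 1 with 3038 not a perfect square). To show equality we compute the minimal polynomial of γ. From γ = √217 + √14: γ^2 = 217 + 2√(3038) + 14 = 231 + 2√(3038), so γ^2 - 231 = 2√(3038); squaring, (γ^2 - 231)^2 = 4·3038, i.e. γ^4 - 462γ^2 + 53361 - 12152 = 0, i.e. γ^4 - 462γ^2 + 41209 = 0. So γ is a root of x^4 - 462x^2 + 41209. This polynomial is irreducible over Q: it has no rational root (each ±√217 ± √14 is irrational), and any factorization into two quadratics over Q would force √(3038) ∈ Q (pairing opposite roots) or √217, √14 ∈ Q (other pairings), all impossible. Hence [Q(γ):Q] = 4 = [Q(√217, √14):Q], so Q(γ) = Q(√217, √14).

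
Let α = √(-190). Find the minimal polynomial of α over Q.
m_α(x) = x^2 + 190

α satisfies α^2 + 190 = 0, so x^2 + 190 annihilates α. Since d = -190 is squarefree and ≠ 1, it is not a perfect square in Q, so x^2 + 190 has no rational root and is therefore irreducible over Q (a degree-2 polynomial over a field is irreducible iff it has no root). Hence m_α(x) = x^2 + 190.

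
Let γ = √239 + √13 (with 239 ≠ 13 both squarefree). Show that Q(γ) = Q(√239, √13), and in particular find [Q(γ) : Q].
[Q(γ) : Q] = 4 (equivalently, Q(γ) = Q(√239, √13))

Obviously Q(γ) ⊆ Q(√239, √13), and [Q(√239, √13):Q] = 4 (since 239, 13 are distinct squarefree integers > 1 with 3107 not a perfect square). To show equality we compute the minimal polynomial of γ. From γ = √239 + √13: γ^2 = 239 + 2√(3107) + 13 = 252 + 2√(3107), so γ^2 - 252 = 2√(3107); squaring, (γ^2 - 252)^2 = 4·3107, i.e. γ^4 - 504γ^2 + 63504 - 12428 = 0, i.e. γ^4 - 504γ^2 + 51076 = 0. So γ is a root of x^4 - 504x^2 + 51076. This polynomial is irreducible over Q: it has no rational root (each ±√239 ± √13 is irrational), and any factorization into two quadratics over Q would force √(3107) ∈ Q (pairing opposite roots) or √239, √13 ∈ Q (other pairings), all impossible. Hence [Q(γ):Q] = 4 = [Q(√239, √13):Q], so Q(γ) = Q(√239, √13).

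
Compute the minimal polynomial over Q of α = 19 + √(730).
m_α(x) = x^2 - 38x - 369

From α - 19 = √(730), squaring gives (α - 19)^2 = 730, i.e. α^2 - 38α + 361 = 730, so α^2 - 38α - 369 = 0. The discriminant of x^2 - 38x - 369 is (-38)^2 - 4·(-369) = 1444 + 1476 = 2920, and 4·(730) is not a perfect square in Q since 730 is squarefree and ≠ 1. Hence x^2 - 38x - 369 is irreducible over Q and is the minimal polynomial of α.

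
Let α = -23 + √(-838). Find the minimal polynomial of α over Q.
m_α(x) = x^2 + 46x + 1367

From α + 23 = √(-838), squaring gives (α + 23)^2 = -838, i.e. α^2 + 46α + 529 = -838, so α^2 + 46α + 1367 = 0. The discriminant of x^2 + 46x + 1367 is (46)^2 - 4·(1367) = 2116 - 5468 = -3352, and 4·(-838) is not a perfect square in Q since -838 is squarefree and ≠ 1. Hence x^2 + 46x + 1367 is irreducible over Q and is the minimal polynomial of α.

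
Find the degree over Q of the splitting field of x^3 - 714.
[K : Q] = 6

The roots of x^3 - 714 are ∛714, ω∛714, ω^2∛714 where ω = e^(2πi/3) is a primitive cube root of unity, so K = Q(∛714, ω). Now [Q(∛714):Q] = 3 (since 714 is not a perfect cube, x^3 - 714 is irreducible) and [Q(ω):Q] = 2. Both 2 and 3 divide [K:Q], and [K:Q] ≤ 3·2 = 6, so [K:Q] = 6. (Equivalently: Q(∛714) ⊂ R but ω ∉ R, so [K : Q(∛714)] = 2.)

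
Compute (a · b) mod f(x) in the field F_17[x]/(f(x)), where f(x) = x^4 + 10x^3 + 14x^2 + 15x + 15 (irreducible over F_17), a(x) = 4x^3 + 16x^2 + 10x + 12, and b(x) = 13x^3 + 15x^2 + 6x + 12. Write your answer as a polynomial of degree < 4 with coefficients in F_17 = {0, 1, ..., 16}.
a · b ≡ 4x^3 + 11x^2 + 14x + 11 (mod f(x))

Multiply in F_17[x]: a(x)·b(x) = (4x^3 + 16x^2 + 10x + 12)·(13x^3 + 15x^2 + 6x + 12) = x^6 + 13x^5 + 3x^4 + 8x^3 + 7x^2 + 5x + 8. This has degree ≥ 4, so divide by f(x) over F_17: x^6 + 13x^5 + 3x^4 + 8x^3 + 7x^2 + 5x + 8 = (x^2 + 3x + 10)·(x^4 + 10x^3 + 14x^2 + 15x + 15) + (4x^3 + 11x^2 + 14x + 11). Hence a·b ≡ 4x^3 + 11x^2 + 14x + 11 (mod f). (F_17[x]/(f) is a field with 17^4 = 83521 elements since f is irreducible of degree 4.)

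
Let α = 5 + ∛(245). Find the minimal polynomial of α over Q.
m_α(x) = x^3 - 15x^2 + 75x - 370

Set β = α - 5 = ∛(245), so β^3 = 245. Then (α - 5)^3 - 245 = 0, i.e. α is a root of g(x) = (x - 5)^3 - 245 = x^3 - 15x^2 + 75x - 370. Since g(x) = h(x - 5) where h(x) = x^3 - 245, and h is irreducible over Q (because 245 is not a perfect cube, so h has no rational root, and a monic cubic with no rational root is irreducible), g is also irreducible (irreducibility is preserved under the substitution x → x - 5). Hence m_α(x) = x^3 - 15x^2 + 75x - 370.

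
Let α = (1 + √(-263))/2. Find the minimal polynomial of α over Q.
m_α(x) = x^2 - x + 66

From 2α - 1 = √(-263), squaring gives (2α - 1)^2 = -263, i.e. 4α^2 - 4α + 1 = -263, so α^2 - α + (1 + 263)/4 = 0. Since -263 ≡ 1 (mod 4), (1 + 263)/4 = 66 ∈ Z. The polynomial x^2 - x + 66 has discriminant 1 - 4·(66) = -263, which is not a perfect square in Q (d = -263 is squarefree and ≠ 1), so x^2 - x + 66 is irreducible over Q. It is the minimal polynomial of α.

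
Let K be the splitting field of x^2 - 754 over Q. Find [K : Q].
[K : Q] = 2

f(x) = x^2 - 754 factors as (x - √754)(x + √754). The splitting field is K = Q(√754). Since 754 is squarefree and > 1, it is not a perfect square, so x^2 - 754 is irreducible over Q and [Q(√754) : Q] = 2. Hence [K : Q] = 2.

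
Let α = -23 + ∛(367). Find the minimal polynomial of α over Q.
m_α(x) = x^3 + 69x^2 + 1587x + 11800

Set β = α + 23 = ∛(367), so β^3 = 367. Then (α + 23)^3 - 367 = 0, i.e. α is a root of g(x) = (x + 23)^3 - 367 = x^3 + 69x^2 + 1587x + 11800. Since g(x) = h(x + 23) where h(x) = x^3 - 367, and h is irreducible over Q (because 367 is not a perfect cube, so h has no rational root, and a monic cubic with no rational root is irreducible), g is also irreducible (irreducibility is preserved under the substitution x → x + 23). Hence m_α(x) = x^3 + 69x^2 + 1587x + 11800.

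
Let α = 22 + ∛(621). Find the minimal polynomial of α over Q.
m_α(x) = x^3 - 66x^2 + 1452x - 11269

Set β = α - 22 = ∛(621), so β^3 = 621. Then (α - 22)^3 - 621 = 0, i.e. α is a root of g(x) = (x - 22)^3 - 621 = x^3 - 66x^2 + 1452x - 11269. Since g(x) = h(x - 22) where h(x) = x^3 - 621, and h is irreducible over Q (because 621 is not a perfect cube, so h has no rational root, and a monic cubic with no rational root is irreducible), g is also irreducible (irreducibility is preserved under the substitution x → x - 22). Hence m_α(x) = x^3 - 66x^2 + 1452x - 11269.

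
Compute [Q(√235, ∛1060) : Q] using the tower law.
[Q(√235, ∛1060) : Q] = 6

Let L = Q(√235, ∛1060). Since Q(√235) ⊂ L and [Q(√235):Q] = 2, the tower law gives 2 | [L:Q]. Likewise Q(∛1060) ⊂ L with [Q(∛1060):Q] = 3 (because 1060 is not a perfect cube), so 3 | [L:Q]. As gcd(2,3) = 1, [L:Q] is divisible by 6. Conversely L is generated over Q by √235 and ∛1060, so [L:Q] ≤ 2·3 = 6. Therefore [Q(√235, ∛1060) : Q] = 6.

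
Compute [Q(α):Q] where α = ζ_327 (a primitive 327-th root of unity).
[Q(α):Q] = 216

The minimal polynomial of ζ_327 over Q is the 327-th cyclotomic polynomial Φ_327(x), which is irreducible over Q and has degree φ(327) = 216. Hence [Q(α):Q] = φ(327) = 216.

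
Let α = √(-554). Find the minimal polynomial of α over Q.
m_α(x) = x^2 + 554

α satisfies α^2 + 554 = 0, so x^2 + 554 annihilates α. Since d = -554 is squarefree and ≠ 1, it is not a perfect square in Q, so x^2 + 554 has no rational root and is therefore irreducible over Q (a degree-2 polynomial over a field is irreducible iff it has no root). Hence m_α(x) = x^2 + 554.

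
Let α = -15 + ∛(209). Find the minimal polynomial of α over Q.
m_α(x) = x^3 + 45x^2 + 675x + 3166

Set β = α + 15 = ∛(209), so β^3 = 209. Then (α + 15)^3 - 209 = 0, i.e. α is a root of g(x) = (x + 15)^3 - 209 = x^3 + 45x^2 + 675x + 3166. Since g(x) = h(x + 15) where h(x) = x^3 - 209, and h is irreducible over Q (because 209 is not a perfect cube, so h has no rational root, and a monic cubic with no rational root is irreducible), g is also irreducible (irreducibility is preserved under the substitution x → x + 15). Hence m_α(x) = x^3 + 45x^2 + 675x + 3166.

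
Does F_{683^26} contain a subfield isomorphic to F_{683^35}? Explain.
No: F_{683^35} is not a subfield of F_{683^26}

F_{p^m} embeds in F_{p^n} iff m | n. Here 35 ∤ 26 (since 26 = 0·35 + 26 with remainder 26 ≠ 0), so F_{683^35} is not a subfield of F_{683^26}. Equivalently: if it were, the tower law would give 35 = [F_{683^35}:F_683] dividing [F_{683^26}:F_683] = 26, contradiction.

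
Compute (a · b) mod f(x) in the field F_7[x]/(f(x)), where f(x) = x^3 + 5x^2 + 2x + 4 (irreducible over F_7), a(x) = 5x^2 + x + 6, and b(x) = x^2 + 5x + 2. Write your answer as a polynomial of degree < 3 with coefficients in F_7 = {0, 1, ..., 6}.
a · b ≡ 6x^2 + 3x + 1 (mod f(x))

Multiply in F_7[x]: a(x)·b(x) = (5x^2 + x + 6)·(x^2 + 5x + 2) = 5x^4 + 5x^3 + 4x + 5. This has degree ≥ 3, so divide by f(x) over F_7: 5x^4 + 5x^3 + 4x + 5 = (5x + 1)·(x^3 + 5x^2 + 2x + 4) + (6x^2 + 3x + 1). Hence a·b ≡ 6x^2 + 3x + 1 (mod f). (F_7[x]/(f) is a field with 7^3 = 343 elements since f is irreducible of degree 3.)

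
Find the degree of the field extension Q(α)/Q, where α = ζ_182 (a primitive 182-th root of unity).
[Q(α):Q] = 72

The minimal polynomial of ζ_182 over Q is the 182-th cyclotomic polynomial Φ_182(x), which is irreducible over Q and has degree φ(182) = 72. Hence [Q(α):Q] = φ(182) = 72.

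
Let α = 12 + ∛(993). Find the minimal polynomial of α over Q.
m_α(x) = x^3 - 36x^2 + 432x - 2721

Set β = α - 12 = ∛(993), so β^3 = 993. Then (α - 12)^3 - 993 = 0, i.e. α is a root of g(x) = (x - 12)^3 - 993 = x^3 - 36x^2 + 432x - 2721. Since g(x) = h(x - 12) where h(x) = x^3 - 993, and h is irreducible over Q (because 993 is not a perfect cube, so h has no rational root, and a monic cubic with no rational root is irreducible), g is also irreducible (irreducibility is preserved under the substitution x → x - 12). Hence m_α(x) = x^3 - 36x^2 + 432x - 2721.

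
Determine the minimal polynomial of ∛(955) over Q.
m_α(x) = x^3 - 955

α satisfies α^3 = 955, so x^3 - 955 annihilates α. By the rational root test, a rational root p/q (in lowest terms) of x^3 - 955 would satisfy p^3 = 955 q^3, forcing q = 1 and p^3 = 955; but 955 is not a perfect cube, contradiction. A monic cubic over Q with no rational root is irreducible (any nontrivial factorization would include a linear factor). Hence x^3 - 955 is the minimal polynomial of α, and in particular [Q(α):Q] = 3.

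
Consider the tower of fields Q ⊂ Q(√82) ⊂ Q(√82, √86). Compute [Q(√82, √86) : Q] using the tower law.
[Q(√82, √86) : Q] = 4

[Q(√82):Q] = 2 (min poly x^2 - 82, irreducible since 82 is squarefree > 1). For the top step, suppose √86 ∈ Q(√82), say √86 = c + d√82 with c, d ∈ Q. Squaring: 86 = c^2 + 82d^2 + 2cd√82. Since √82 ∉ Q this forces 2cd = 0. If d = 0 then √86 = c ∈ Q, contradicting 86 squarefree > 1. If c = 0 then 86 = 82d^2, so 82·86 = (82d)^2 is a perfect square in Q — but 82·86 = 7052 is not a perfect square (since 82 and 86 are distinct squarefree integers). Contradiction. Hence √86 ∉ Q(√82), so x^2 - 86 stays irreducible over Q(√82) and [Q(√82, √86) : Q(√82)] = 2. By the tower law, [Q(√82, √86) : Q] = 2 · 2 = 4.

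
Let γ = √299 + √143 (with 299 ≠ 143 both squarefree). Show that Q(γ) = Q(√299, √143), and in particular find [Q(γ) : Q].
[Q(γ) : Q] = 4 (equivalently, Q(γ) = Q(√299, √143))

Obviously Q(γ) ⊆ Q(√299, √143), and [Q(√299, √143):Q] = 4 (since 299, 143 are distinct squarefree integers > 1 with 42757 not a perfect square). To show equality we compute the minimal polynomial of γ. From γ = √299 + √143: γ^2 = 299 + 2√(42757) + 143 = 442 + 2√(42757), so γ^2 - 442 = 2√(42757); squaring, (γ^2 - 442)^2 = 4·42757, i.e. γ^4 - 884γ^2 + 195364 - 171028 = 0, i.e. γ^4 - 884γ^2 + 24336 = 0. So γ is a root of x^4 - 884x^2 + 24336. This polynomial is irreducible over Q: it has no rational root (each ±√299 ± √143 is irrational), and any factorization into two quadratics over Q would force √(42757) ∈ Q (pairing opposite roots) or √299, √143 ∈ Q (other pairings), all impossible. Hence [Q(γ):Q] = 4 = [Q(√299, √143):Q], so Q(γ) = Q(√299, √143).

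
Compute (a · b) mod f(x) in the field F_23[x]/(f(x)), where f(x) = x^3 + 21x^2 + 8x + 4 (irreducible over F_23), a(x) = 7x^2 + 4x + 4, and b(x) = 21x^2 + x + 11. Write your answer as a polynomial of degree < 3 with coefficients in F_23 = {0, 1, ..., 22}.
a · b ≡ 12x^2 + 14x + 22 (mod f(x))

Multiply in F_23[x]: a(x)·b(x) = (7x^2 + 4x + 4)·(21x^2 + x + 11) = 9x^4 + 22x^3 + 4x^2 + 2x + 21. This has degree ≥ 3, so divide by f(x) over F_23: 9x^4 + 22x^3 + 4x^2 + 2x + 21 = (9x + 17)·(x^3 + 21x^2 + 8x + 4) + (12x^2 + 14x + 22). Hence a·b ≡ 12x^2 + 14x + 22 (mod f). (F_23[x]/(f) is a field with 23^3 = 12167 elements since f is irreducible of degree 3.)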